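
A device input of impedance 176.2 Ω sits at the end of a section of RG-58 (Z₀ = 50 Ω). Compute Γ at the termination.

Γ = 0.558

Γ = (Z_L − Z_0)/(Z_L + Z_0) = (176.2 − 50)/(176.2 + 50) = 126.2/226.2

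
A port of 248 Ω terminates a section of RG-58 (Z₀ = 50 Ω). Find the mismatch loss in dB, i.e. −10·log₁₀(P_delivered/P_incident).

mismatch loss ≈ 2.53 dB

Γ = (248 − 50)/(248 + 50) = 0.664
|Γ|² = 0.441, so P_del/P_inc = 1 − |Γ|² = 0.559
ML = −10·log₁₀(1 − |Γ|²)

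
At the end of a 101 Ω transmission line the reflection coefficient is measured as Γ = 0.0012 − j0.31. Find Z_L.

Z_L = Z_0·(1 + Γ)/(1 − Γ) = 101·(1 − j0.31)/(0.999 + j0.31)

Z_L ≈ 83.5 − j57.3 Ω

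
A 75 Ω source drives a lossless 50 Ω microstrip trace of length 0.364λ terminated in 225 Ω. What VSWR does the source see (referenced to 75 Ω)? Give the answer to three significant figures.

βl = 2π × 0.364 = 131°
tan(βl) = -1.15
Z_in = Z_0·(Z_L + jZ_0·tanβl)/(Z_0 + jZ_L·tanβl) = 18.8 + j39.9 Ω
Γ_s = (Z_in − Z_s)/(Z_in + Z_s) = (-56.2 + j39.9)/(93.8 + j39.9), |Γ_s| = 0.676
VSWR = (1 + |Γ_s|)/(1 − |Γ_s|)

VSWR ≈ 5.17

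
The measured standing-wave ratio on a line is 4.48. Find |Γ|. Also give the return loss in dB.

|Γ| = (S − 1)/(S + 1) = (4.48 − 1)/(4.48 + 1) = 3.48/5.48
RL = −20·log₁₀|Γ| = −20·log₁₀(0.635)

|Γ| ≈ 0.635; return loss ≈ 3.94 dB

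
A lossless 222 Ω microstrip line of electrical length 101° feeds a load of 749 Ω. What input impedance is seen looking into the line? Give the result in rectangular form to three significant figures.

Z_in ≈ 68.1 + j39.2 Ω

tan(βl) = tan(101°) = -5.14
Z_in = Z_0·(Z_L + jZ_0·tanβl)/(Z_0 + jZ_L·tanβl)
     = 222·(749 − j1140)/(222 − j3850)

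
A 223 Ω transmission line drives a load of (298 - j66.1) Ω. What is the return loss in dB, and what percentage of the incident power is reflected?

Γ = (75 − j66.1)/(521 − j66.1), |Γ| = 0.19
RL = −20·log₁₀(0.19) = 14.4 dB
P_refl/P_inc = |Γ|² = 0.0362

RL ≈ 14.4 dB; 3.62% of incident power reflected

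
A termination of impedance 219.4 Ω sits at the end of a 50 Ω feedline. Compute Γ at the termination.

Γ = (Z_L − Z_0)/(Z_L + Z_0) = (219.4 − 50)/(219.4 + 50) = 169.4/269.4

Γ = 0.629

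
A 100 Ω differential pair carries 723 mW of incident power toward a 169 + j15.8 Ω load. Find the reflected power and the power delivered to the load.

|Γ| = |(69 + j15.8)/(269 + j15.8)| = 0.263
|Γ|² = 0.069
P_refl = |Γ|²·P_inc = 49.9 mW, P_del = (1 − |Γ|²)·P_inc = 673 mW

P_reflected ≈ 49.9 mW; P_delivered ≈ 673 mW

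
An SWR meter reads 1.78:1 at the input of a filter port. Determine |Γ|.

|Γ| = (S − 1)/(S + 1) = (1.78 − 1)/(1.78 + 1) = 0.78/2.78

|Γ| ≈ 0.281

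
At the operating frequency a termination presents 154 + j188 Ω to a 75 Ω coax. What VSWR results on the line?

VSWR ≈ 5.42

Γ = (Z_L − Z_0)/(Z_L + Z_0) = (79 + j188)/(229 + j188)
|Γ| = 204/296 = 0.688
VSWR = (1 + |Γ|)/(1 − |Γ|) = 1.69/0.312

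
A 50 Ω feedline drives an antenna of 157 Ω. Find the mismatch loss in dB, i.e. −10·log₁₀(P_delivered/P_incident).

mismatch loss ≈ 1.35 dB

Γ = (157 − 50)/(157 + 50) = 0.517
|Γ|² = 0.267, so P_del/P_inc = 1 − |Γ|² = 0.733
ML = −10·log₁₀(1 − |Γ|²)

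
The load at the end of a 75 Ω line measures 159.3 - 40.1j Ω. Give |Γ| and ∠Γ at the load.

Γ ≈ 0.393 ∠ -15.7°

Γ = (Z_L − Z_0)/(Z_L + Z_0) = (84.3 − j40.1)/(234.3 − j40.1)
|Γ| = 93.4/238 = 0.393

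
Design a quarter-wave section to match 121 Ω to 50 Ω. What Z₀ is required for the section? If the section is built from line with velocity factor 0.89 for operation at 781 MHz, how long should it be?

Z_qwt ≈ 77.8 Ω; length ≈ 8.55 cm

Z_qwt = √(Z_0·R_L) = √(50 × 121) = √6050
λ = 0.89·c/f = 0.342 m, so l = λ/4 = 0.0855 m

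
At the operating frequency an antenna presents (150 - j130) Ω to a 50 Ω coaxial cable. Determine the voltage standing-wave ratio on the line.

VSWR ≈ 5.4

Γ = (Z_L − Z_0)/(Z_L + Z_0) = (100 − j130)/(200 − j130)
|Γ| = 164/239 = 0.688
VSWR = (1 + |Γ|)/(1 − |Γ|) = 1.69/0.312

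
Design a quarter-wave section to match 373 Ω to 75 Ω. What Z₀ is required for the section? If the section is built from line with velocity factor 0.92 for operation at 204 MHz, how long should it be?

Z_qwt = √(Z_0·R_L) = √(75 × 373) = √27980
λ = 0.92·c/f = 1.35 m, so l = λ/4 = 0.338 m

Z_qwt ≈ 167 Ω; length ≈ 33.8 cm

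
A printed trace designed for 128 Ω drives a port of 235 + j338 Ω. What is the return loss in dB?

Γ = (107 + j338)/(363 + j338), |Γ| = 0.715
RL = −20·log₁₀|Γ| = −20·log₁₀(0.715)

RL ≈ 2.92 dB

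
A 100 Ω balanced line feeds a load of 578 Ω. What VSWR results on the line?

VSWR ≈ 5.78

Γ = (578 − 100)/(578 + 100) = 0.705
VSWR = (1 + 0.705)/(1 − 0.705)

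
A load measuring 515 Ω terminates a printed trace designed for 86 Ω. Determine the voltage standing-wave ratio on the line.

VSWR ≈ 5.99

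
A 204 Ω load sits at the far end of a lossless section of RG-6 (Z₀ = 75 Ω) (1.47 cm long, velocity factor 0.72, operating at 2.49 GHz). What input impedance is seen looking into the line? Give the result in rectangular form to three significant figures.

Z_in ≈ 34.6 − j34.5 Ω

λ = v/f = 0.72·c / 2.49 GHz = 0.0867 m
βl = 2π·l/λ = 2π × 0.169 = 61°
tan(βl) = tan(61°) = 1.8
Z_in = Z_0·(Z_L + jZ_0·tanβl)/(Z_0 + jZ_L·tanβl)
     = 75·(204 + j135)/(75 + j368)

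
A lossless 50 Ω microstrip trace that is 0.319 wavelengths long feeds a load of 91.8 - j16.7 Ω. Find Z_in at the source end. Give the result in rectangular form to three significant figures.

βl = 2π × 0.319 = 115°
tan(βl) = tan(115°) = -2.16
Z_in = Z_0·(Z_L + jZ_0·tanβl)/(Z_0 + jZ_L·tanβl)
     = 50·(91.8 − j125)/(13.9 − j198)

Z_in ≈ 32.9 + j20.8 Ω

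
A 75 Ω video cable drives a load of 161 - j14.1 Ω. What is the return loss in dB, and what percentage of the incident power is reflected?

RL ≈ 8.67 dB; 13.6% of incident power reflected

Γ = (86 − j14.1)/(236 − j14.1), |Γ| = 0.369
RL = −20·log₁₀(0.369) = 8.67 dB
P_refl/P_inc = |Γ|² = 0.136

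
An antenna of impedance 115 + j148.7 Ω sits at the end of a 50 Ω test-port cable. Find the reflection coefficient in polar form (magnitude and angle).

Γ ≈ 0.731 ∠ 24.4°

Γ = (Z_L − Z_0)/(Z_L + Z_0) = (65 + j148.7)/(165 + j148.7)
|Γ| = 162/222 = 0.731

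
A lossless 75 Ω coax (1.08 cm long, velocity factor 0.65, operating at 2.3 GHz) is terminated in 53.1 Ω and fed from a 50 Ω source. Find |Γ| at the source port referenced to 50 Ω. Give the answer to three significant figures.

|Γ| ≈ 0.267

λ = v/f = 0.65·c / 2.3 GHz = 0.0848 m
βl = 2π·l/λ = 2π × 0.127 = 45.9°
tan(βl) = 1.03
Z_in = Z_0·(Z_L + jZ_0·tanβl)/(Z_0 + jZ_L·tanβl) = 71.5 + j25.2 Ω
Γ_s = (Z_in − Z_s)/(Z_in + Z_s) = (21.5 + j25.2)/(121 + j25.2), |Γ_s| = 0.267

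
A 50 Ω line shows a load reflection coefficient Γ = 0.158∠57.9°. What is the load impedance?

Z_L ≈ 56.9 + j15.6 Ω

Z_L = Z_0·(1 + Γ)/(1 − Γ) = 50·(1.08 + j0.134)/(0.916 − j0.134)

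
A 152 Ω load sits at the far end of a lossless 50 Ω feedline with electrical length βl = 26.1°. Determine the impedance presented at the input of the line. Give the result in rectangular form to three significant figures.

Z_in ≈ 58.6 − j62.7 Ω

tan(βl) = tan(26.1°) = 0.49
Z_in = Z_0·(Z_L + jZ_0·tanβl)/(Z_0 + jZ_L·tanβl)
     = 50·(152 + j24.5)/(50 + j74.5)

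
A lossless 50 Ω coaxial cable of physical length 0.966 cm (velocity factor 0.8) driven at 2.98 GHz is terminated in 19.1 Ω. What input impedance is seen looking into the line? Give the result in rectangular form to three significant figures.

λ = v/f = 0.8·c / 2.98 GHz = 0.0805 m
βl = 2π·l/λ = 2π × 0.12 = 43.2°
tan(βl) = tan(43.2°) = 0.938
Z_in = Z_0·(Z_L + jZ_0·tanβl)/(Z_0 + jZ_L·tanβl)
     = 50·(19.1 + j46.9)/(50 + j17.9)

Z_in ≈ 31.8 + j35.5 Ω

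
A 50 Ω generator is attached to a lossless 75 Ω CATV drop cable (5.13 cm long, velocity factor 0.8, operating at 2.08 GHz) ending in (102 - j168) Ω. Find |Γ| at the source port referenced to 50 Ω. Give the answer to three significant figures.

|Γ| ≈ 0.787

λ = v/f = 0.8·c / 2.08 GHz = 0.115 m
βl = 2π·l/λ = 2π × 0.445 = 160°
tan(βl) = -0.363
Z_in = Z_0·(Z_L + jZ_0·tanβl)/(Z_0 + jZ_L·tanβl) = 414 + j49.5 Ω
Γ_s = (Z_in − Z_s)/(Z_in + Z_s) = (364 + j49.5)/(464 + j49.5), |Γ_s| = 0.787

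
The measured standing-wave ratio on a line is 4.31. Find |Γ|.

|Γ| = (S − 1)/(S + 1) = (4.31 − 1)/(4.31 + 1) = 3.31/5.31

|Γ| ≈ 0.623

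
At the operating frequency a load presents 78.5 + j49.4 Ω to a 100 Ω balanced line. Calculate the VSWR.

VSWR ≈ 1.82

Γ = (Z_L − Z_0)/(Z_L + Z_0) = (-21.5 + j49.4)/(178.5 + j49.4)
|Γ| = 53.9/185 = 0.291
VSWR = (1 + |Γ|)/(1 − |Γ|) = 1.29/0.709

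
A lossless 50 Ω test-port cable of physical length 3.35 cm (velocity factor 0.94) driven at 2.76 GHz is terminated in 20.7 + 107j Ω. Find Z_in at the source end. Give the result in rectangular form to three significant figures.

λ = v/f = 0.94·c / 2.76 GHz = 0.102 m
βl = 2π·l/λ = 2π × 0.328 = 118°
tan(βl) = tan(118°) = -1.88
Z_in = Z_0·(Z_L + jZ_0·tanβl)/(Z_0 + jZ_L·tanβl)
     = 50·(20.7 + j13.1)/(251 − j38.9)

Z_in ≈ 3.63 + j3.17 Ω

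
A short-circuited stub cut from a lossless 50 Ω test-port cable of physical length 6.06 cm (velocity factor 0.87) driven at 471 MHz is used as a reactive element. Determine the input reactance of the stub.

X_in ≈ 41 Ω (inductive)

λ = v/f = 0.87·c / 471 MHz = 0.554 m
βl = 2π·l/λ = 2π × 0.109 = 39.4°
tan(βl) = 0.821
For a short-circuited stub, Z_in = jZ_0·tan(βl)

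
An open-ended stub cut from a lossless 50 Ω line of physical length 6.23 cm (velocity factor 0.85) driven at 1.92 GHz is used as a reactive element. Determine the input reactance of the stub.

λ = v/f = 0.85·c / 1.92 GHz = 0.133 m
βl = 2π·l/λ = 2π × 0.469 = 169°
tan(βl) = -0.197
For an open-ended stub, Z_in = −jZ_0·cot(βl) = −jZ_0/tan(βl)

X_in ≈ 254 Ω (inductive)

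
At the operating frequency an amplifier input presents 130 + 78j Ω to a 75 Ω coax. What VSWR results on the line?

Γ = (Z_L − Z_0)/(Z_L + Z_0) = (55 + j78)/(205 + j78)
|Γ| = 95.4/219 = 0.435
VSWR = (1 + |Γ|)/(1 − |Γ|) = 1.44/0.565

VSWR ≈ 2.54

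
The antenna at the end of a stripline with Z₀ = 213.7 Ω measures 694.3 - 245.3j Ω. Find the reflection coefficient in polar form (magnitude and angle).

Γ ≈ 0.574 ∠ -11.9°

Γ = (Z_L − Z_0)/(Z_L + Z_0) = (480.6 − j245.3)/(908 − j245.3)
|Γ| = 540/941 = 0.574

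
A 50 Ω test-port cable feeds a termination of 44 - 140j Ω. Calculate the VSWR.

VSWR ≈ 10.8

Γ = (Z_L − Z_0)/(Z_L + Z_0) = (-6 − j140)/(94 − j140)
|Γ| = 140/169 = 0.831
VSWR = (1 + |Γ|)/(1 − |Γ|) = 1.83/0.169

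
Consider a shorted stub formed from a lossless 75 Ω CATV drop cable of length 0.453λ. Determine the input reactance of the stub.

βl = 2π × 0.453 = 163°
tan(βl) = -0.304
For a shorted stub, Z_in = jZ_0·tan(βl)

X_in ≈ -22.8 Ω (capacitive)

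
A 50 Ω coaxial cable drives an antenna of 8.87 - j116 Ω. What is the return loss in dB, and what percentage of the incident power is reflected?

RL ≈ 0.481 dB; 89.5% of incident power reflected

Γ = (-41.13 − j116)/(58.87 − j116), |Γ| = 0.946
RL = −20·log₁₀(0.946) = 0.481 dB
P_refl/P_inc = |Γ|² = 0.895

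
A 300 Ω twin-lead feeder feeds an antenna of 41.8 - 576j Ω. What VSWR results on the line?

VSWR ≈ 33.7

Γ = (Z_L − Z_0)/(Z_L + Z_0) = (-258.2 − j576)/(341.8 − j576)
|Γ| = 631/670 = 0.942
VSWR = (1 + |Γ|)/(1 − |Γ|) = 1.94/0.0576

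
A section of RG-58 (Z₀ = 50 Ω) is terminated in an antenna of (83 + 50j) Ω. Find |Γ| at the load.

|Γ| ≈ 0.422

Γ = (Z_L − Z_0)/(Z_L + Z_0) = (33 + j50)/(133 + j50)
|Γ| = 59.9/142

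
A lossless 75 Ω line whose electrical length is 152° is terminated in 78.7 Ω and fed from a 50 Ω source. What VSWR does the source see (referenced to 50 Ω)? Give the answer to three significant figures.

tan(βl) = -0.532
Z_in = Z_0·(Z_L + jZ_0·tanβl)/(Z_0 + jZ_L·tanβl) = 77 + j3.07 Ω
Γ_s = (Z_in − Z_s)/(Z_in + Z_s) = (27 + j3.07)/(127 + j3.07), |Γ_s| = 0.214
VSWR = (1 + |Γ_s|)/(1 − |Γ_s|)

VSWR ≈ 1.54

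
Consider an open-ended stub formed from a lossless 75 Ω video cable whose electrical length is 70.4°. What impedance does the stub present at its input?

tan(βl) = 2.81
For an open-ended stub, Z_in = −jZ_0·cot(βl) = −jZ_0/tan(βl)

Z_in ≈ −j26.7 Ω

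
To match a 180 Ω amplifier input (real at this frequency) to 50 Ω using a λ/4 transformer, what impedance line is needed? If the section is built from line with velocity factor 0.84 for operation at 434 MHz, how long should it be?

Z_qwt ≈ 94.9 Ω; length ≈ 14.5 cm

Z_qwt = √(Z_0·R_L) = √(50 × 180) = √9000
λ = 0.84·c/f = 0.581 m, so l = λ/4 = 0.145 m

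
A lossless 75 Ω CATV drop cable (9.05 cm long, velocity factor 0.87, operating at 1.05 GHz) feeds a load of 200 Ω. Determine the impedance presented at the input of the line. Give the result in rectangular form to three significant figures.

λ = v/f = 0.87·c / 1.05 GHz = 0.249 m
βl = 2π·l/λ = 2π × 0.364 = 131°
tan(βl) = tan(131°) = -1.15
Z_in = Z_0·(Z_L + jZ_0·tanβl)/(Z_0 + jZ_L·tanβl)
     = 75·(200 − j86.1)/(75 − j230)

Z_in ≈ 44.7 + j50.7 Ω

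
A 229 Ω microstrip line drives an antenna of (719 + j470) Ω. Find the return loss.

RL ≈ 3.85 dB

Γ = (490 + j470)/(948 + j470), |Γ| = 0.642
RL = −20·log₁₀|Γ| = −20·log₁₀(0.642)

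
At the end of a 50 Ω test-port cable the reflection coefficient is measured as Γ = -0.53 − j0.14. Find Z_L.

Z_L = Z_0·(1 + Γ)/(1 − Γ) = 50·(0.47 − j0.14)/(1.53 + j0.14)

Z_L ≈ 14.8 − j5.93 Ω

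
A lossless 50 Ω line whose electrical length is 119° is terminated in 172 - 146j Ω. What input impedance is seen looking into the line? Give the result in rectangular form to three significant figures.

Z_in ≈ 12.9 + j36.6 Ω

tan(βl) = tan(119°) = -1.8
Z_in = Z_0·(Z_L + jZ_0·tanβl)/(Z_0 + jZ_L·tanβl)
     = 50·(172 − j236)/(-213 − j310)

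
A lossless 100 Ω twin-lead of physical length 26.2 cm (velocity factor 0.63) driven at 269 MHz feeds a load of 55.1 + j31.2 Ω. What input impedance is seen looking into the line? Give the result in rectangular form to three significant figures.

λ = v/f = 0.63·c / 269 MHz = 0.703 m
βl = 2π·l/λ = 2π × 0.373 = 134°
tan(βl) = tan(134°) = -1.03
Z_in = Z_0·(Z_L + jZ_0·tanβl)/(Z_0 + jZ_L·tanβl)
     = 100·(55.1 − j71.5)/(132 − j56.6)

Z_in ≈ 54.9 − j30.6 Ω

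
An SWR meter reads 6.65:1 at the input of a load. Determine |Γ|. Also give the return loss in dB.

|Γ| ≈ 0.739; return loss ≈ 2.63 dB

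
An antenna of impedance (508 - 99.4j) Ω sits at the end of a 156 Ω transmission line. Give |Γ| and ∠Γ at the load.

Γ = (Z_L − Z_0)/(Z_L + Z_0) = (352 − j99.4)/(664 − j99.4)
|Γ| = 366/671 = 0.545

Γ ≈ 0.545 ∠ -7.26°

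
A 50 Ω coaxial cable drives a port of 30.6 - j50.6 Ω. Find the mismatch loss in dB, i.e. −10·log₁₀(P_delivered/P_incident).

Γ = (-19.4 − j50.6)/(80.6 − j50.6), |Γ| = 0.569
|Γ|² = 0.324, so P_del/P_inc = 1 − |Γ|² = 0.676
ML = −10·log₁₀(1 − |Γ|²)

mismatch loss ≈ 1.7 dB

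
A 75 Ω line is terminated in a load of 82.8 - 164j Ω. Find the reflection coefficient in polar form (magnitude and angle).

Γ ≈ 0.721 ∠ -41.2°

Γ = (Z_L − Z_0)/(Z_L + Z_0) = (7.8 − j164)/(157.8 − j164)
|Γ| = 164/228 = 0.721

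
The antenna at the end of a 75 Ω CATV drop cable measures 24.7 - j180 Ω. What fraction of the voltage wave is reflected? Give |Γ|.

Γ = (Z_L − Z_0)/(Z_L + Z_0) = (-50.3 − j180)/(99.7 − j180)
|Γ| = 187/206

|Γ| ≈ 0.908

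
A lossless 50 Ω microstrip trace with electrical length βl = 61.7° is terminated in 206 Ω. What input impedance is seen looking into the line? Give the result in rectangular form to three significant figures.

tan(βl) = tan(61.7°) = 1.86
Z_in = Z_0·(Z_L + jZ_0·tanβl)/(Z_0 + jZ_L·tanβl)
     = 50·(206 + j92.9)/(50 + j383)

Z_in ≈ 15.4 − j24.9 Ω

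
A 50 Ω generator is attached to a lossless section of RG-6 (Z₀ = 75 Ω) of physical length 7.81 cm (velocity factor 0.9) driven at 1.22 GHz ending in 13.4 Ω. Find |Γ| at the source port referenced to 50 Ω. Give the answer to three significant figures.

λ = v/f = 0.9·c / 1.22 GHz = 0.221 m
βl = 2π·l/λ = 2π × 0.353 = 127°
tan(βl) = -1.32
Z_in = Z_0·(Z_L + jZ_0·tanβl)/(Z_0 + jZ_L·tanβl) = 35 − j91.1 Ω
Γ_s = (Z_in − Z_s)/(Z_in + Z_s) = (-15 − j91.1)/(85 − j91.1), |Γ_s| = 0.741

|Γ| ≈ 0.741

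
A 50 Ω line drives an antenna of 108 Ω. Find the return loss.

RL ≈ 8.7 dB

Γ = (108 − 50)/(108 + 50) = 0.367
RL = −20·log₁₀|Γ| = −20·log₁₀(0.367)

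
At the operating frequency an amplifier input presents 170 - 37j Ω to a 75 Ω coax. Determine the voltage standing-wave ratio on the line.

Γ = (Z_L − Z_0)/(Z_L + Z_0) = (95 − j37)/(245 − j37)
|Γ| = 102/248 = 0.411
VSWR = (1 + |Γ|)/(1 − |Γ|) = 1.41/0.589

VSWR ≈ 2.4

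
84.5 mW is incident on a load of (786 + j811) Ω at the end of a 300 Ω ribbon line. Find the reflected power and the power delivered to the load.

|Γ| = |(486 + j811)/(1086 + j811)| = 0.698
|Γ|² = 0.487
P_refl = |Γ|²·P_inc = 41.1 mW, P_del = (1 − |Γ|²)·P_inc = 43.4 mW

P_reflected ≈ 41.1 mW; P_delivered ≈ 43.4 mW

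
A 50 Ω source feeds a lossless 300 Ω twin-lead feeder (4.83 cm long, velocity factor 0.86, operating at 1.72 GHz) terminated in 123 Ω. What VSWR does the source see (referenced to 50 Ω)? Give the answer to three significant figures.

VSWR ≈ 12.4

λ = v/f = 0.86·c / 1.72 GHz = 0.15 m
βl = 2π·l/λ = 2π × 0.322 = 116°
tan(βl) = -2.06
Z_in = Z_0·(Z_L + jZ_0·tanβl)/(Z_0 + jZ_L·tanβl) = 376 − j300 Ω
Γ_s = (Z_in − Z_s)/(Z_in + Z_s) = (326 − j300)/(426 − j300), |Γ_s| = 0.85
VSWR = (1 + |Γ_s|)/(1 − |Γ_s|)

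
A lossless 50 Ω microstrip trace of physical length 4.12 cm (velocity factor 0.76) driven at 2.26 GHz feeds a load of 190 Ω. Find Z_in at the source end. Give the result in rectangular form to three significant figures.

Z_in ≈ 38.1 + j61.6 Ω

λ = v/f = 0.76·c / 2.26 GHz = 0.101 m
βl = 2π·l/λ = 2π × 0.408 = 147°
tan(βl) = tan(147°) = -0.649
Z_in = Z_0·(Z_L + jZ_0·tanβl)/(Z_0 + jZ_L·tanβl)
     = 50·(190 − j32.4)/(50 − j123)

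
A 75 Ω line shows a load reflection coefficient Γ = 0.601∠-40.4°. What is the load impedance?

Z_L ≈ 107 − j131 Ω

Z_L = Z_0·(1 + Γ)/(1 − Γ) = 75·(1.46 − j0.39)/(0.542 + j0.39)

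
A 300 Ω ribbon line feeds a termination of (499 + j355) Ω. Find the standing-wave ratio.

Γ = (Z_L − Z_0)/(Z_L + Z_0) = (199 + j355)/(799 + j355)
|Γ| = 407/874 = 0.465
VSWR = (1 + |Γ|)/(1 − |Γ|) = 1.47/0.535

VSWR ≈ 2.74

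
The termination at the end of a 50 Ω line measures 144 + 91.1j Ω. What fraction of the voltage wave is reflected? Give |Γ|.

|Γ| ≈ 0.611

Γ = (Z_L − Z_0)/(Z_L + Z_0) = (94 + j91.1)/(194 + j91.1)
|Γ| = 131/214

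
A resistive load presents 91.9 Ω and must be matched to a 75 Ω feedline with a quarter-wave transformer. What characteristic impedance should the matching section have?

Z_qwt ≈ 83 Ω

Z_qwt = √(Z_0·R_L) = √(75 × 91.9) = √6892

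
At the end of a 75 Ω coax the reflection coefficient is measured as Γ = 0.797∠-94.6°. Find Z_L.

Z_L ≈ 15.5 − j67.6 Ω

Z_L = Z_0·(1 + Γ)/(1 − Γ) = 75·(0.936 − j0.794)/(1.06 + j0.794)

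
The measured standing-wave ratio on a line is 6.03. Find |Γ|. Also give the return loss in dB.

|Γ| ≈ 0.716; return loss ≈ 2.91 dB

|Γ| = (S − 1)/(S + 1) = (6.03 − 1)/(6.03 + 1) = 5.03/7.03
RL = −20·log₁₀|Γ| = −20·log₁₀(0.716)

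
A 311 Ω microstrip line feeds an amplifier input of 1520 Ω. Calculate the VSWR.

VSWR ≈ 4.89

Γ = (1520 − 311)/(1520 + 311) = 0.66
VSWR = (1 + 0.66)/(1 − 0.66)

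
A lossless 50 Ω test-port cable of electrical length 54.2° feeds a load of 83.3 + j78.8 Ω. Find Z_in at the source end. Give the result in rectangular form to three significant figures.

tan(βl) = tan(54.2°) = 1.39
Z_in = Z_0·(Z_L + jZ_0·tanβl)/(Z_0 + jZ_L·tanβl)
     = 50·(83.3 + j148)/(-59.3 + j115)

Z_in ≈ 36.1 − j54.6 Ω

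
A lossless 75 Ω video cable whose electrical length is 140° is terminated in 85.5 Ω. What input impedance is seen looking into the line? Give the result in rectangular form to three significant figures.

tan(βl) = tan(140°) = -0.839
Z_in = Z_0·(Z_L + jZ_0·tanβl)/(Z_0 + jZ_L·tanβl)
     = 75·(85.5 − j62.9)/(75 − j71.7)

Z_in ≈ 76.1 + j9.85 Ω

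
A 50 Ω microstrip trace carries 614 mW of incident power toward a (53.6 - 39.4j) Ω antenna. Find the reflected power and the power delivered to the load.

P_reflected ≈ 78.2 mW; P_delivered ≈ 536 mW

|Γ| = |(3.6 − j39.4)/(103.6 − j39.4)| = 0.357
|Γ|² = 0.127
P_refl = |Γ|²·P_inc = 78.2 mW, P_del = (1 − |Γ|²)·P_inc = 536 mW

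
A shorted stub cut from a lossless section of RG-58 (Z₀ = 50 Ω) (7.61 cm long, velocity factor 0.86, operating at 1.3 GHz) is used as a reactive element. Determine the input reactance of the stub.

X_in ≈ -45 Ω (capacitive)

λ = v/f = 0.86·c / 1.3 GHz = 0.198 m
βl = 2π·l/λ = 2π × 0.383 = 138°
tan(βl) = -0.899
For a shorted stub, Z_in = jZ_0·tan(βl)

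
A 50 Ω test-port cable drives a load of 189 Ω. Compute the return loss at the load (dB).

Γ = (189 − 50)/(189 + 50) = 0.582
RL = −20·log₁₀|Γ| = −20·log₁₀(0.582)

RL ≈ 4.71 dB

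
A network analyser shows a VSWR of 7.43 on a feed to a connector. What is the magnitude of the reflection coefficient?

|Γ| = (S − 1)/(S + 1) = (7.43 − 1)/(7.43 + 1) = 6.43/8.43

|Γ| ≈ 0.763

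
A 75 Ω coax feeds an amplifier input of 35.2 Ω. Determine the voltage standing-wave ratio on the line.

Γ = (35.2 − 75)/(35.2 + 75) = -0.361
VSWR = (1 + 0.361)/(1 − 0.361)

VSWR ≈ 2.13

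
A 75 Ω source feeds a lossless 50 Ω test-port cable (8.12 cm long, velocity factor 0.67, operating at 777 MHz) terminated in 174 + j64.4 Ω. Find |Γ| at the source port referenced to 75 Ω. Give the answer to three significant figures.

|Γ| ≈ 0.702

λ = v/f = 0.67·c / 777 MHz = 0.259 m
βl = 2π·l/λ = 2π × 0.314 = 113°
tan(βl) = -2.36
Z_in = Z_0·(Z_L + jZ_0·tanβl)/(Z_0 + jZ_L·tanβl) = 13.7 + j14.5 Ω
Γ_s = (Z_in − Z_s)/(Z_in + Z_s) = (-61.3 + j14.5)/(88.7 + j14.5), |Γ_s| = 0.702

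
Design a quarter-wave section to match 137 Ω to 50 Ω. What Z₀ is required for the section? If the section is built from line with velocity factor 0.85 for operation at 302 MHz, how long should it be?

Z_qwt ≈ 82.8 Ω; length ≈ 21.1 cm

Z_qwt = √(Z_0·R_L) = √(50 × 137) = √6850
λ = 0.85·c/f = 0.844 m, so l = λ/4 = 0.211 m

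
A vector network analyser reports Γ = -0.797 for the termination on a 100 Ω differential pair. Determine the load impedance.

Z_L ≈ 11.3 Ω

Z_L = Z_0·(1 + Γ)/(1 − Γ) = 100·(0.203)/(1.8)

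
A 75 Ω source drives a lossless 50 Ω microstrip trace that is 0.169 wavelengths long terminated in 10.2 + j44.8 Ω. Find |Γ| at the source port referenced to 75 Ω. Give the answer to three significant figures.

βl = 2π × 0.169 = 60.8°
tan(βl) = 1.79
Z_in = Z_0·(Z_L + jZ_0·tanβl)/(Z_0 + jZ_L·tanβl) = 85.8 − j170 Ω
Γ_s = (Z_in − Z_s)/(Z_in + Z_s) = (10.8 − j170)/(161 − j170), |Γ_s| = 0.728

|Γ| ≈ 0.728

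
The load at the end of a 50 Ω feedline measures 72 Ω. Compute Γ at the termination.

Γ = 0.18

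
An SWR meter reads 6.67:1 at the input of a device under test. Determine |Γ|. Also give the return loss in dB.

|Γ| = (S − 1)/(S + 1) = (6.67 − 1)/(6.67 + 1) = 5.67/7.67
RL = −20·log₁₀|Γ| = −20·log₁₀(0.739)

|Γ| ≈ 0.739; return loss ≈ 2.62 dB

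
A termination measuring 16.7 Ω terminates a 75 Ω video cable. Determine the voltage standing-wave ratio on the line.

VSWR ≈ 4.49

Γ = (16.7 − 75)/(16.7 + 75) = -0.636
VSWR = (1 + 0.636)/(1 − 0.636)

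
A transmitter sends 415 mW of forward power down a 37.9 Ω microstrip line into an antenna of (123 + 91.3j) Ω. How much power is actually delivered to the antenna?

P_delivered ≈ 226 mW

|Γ| = |(85.1 + j91.3)/(160.9 + j91.3)| = 0.675
|Γ|² = 0.455
P_refl = |Γ|²·P_inc = 189 mW, P_del = (1 − |Γ|²)·P_inc = 226 mW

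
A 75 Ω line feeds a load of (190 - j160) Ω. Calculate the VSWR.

Γ = (Z_L − Z_0)/(Z_L + Z_0) = (115 − j160)/(265 − j160)
|Γ| = 197/310 = 0.637
VSWR = (1 + |Γ|)/(1 − |Γ|) = 1.64/0.363

VSWR ≈ 4.5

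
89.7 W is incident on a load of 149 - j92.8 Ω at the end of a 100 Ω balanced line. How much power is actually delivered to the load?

|Γ| = |(49 − j92.8)/(249 − j92.8)| = 0.395
|Γ|² = 0.156
P_refl = |Γ|²·P_inc = 14 W, P_del = (1 − |Γ|²)·P_inc = 75.7 W

P_delivered ≈ 75.7 W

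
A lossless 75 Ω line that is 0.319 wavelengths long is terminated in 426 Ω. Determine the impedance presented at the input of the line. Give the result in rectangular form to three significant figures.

Z_in ≈ 15.9 + j33.4 Ω

βl = 2π × 0.319 = 115°
tan(βl) = tan(115°) = -2.16
Z_in = Z_0·(Z_L + jZ_0·tanβl)/(Z_0 + jZ_L·tanβl)
     = 75·(426 − j162)/(75 − j920)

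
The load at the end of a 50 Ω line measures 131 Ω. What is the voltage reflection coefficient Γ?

Γ = 0.448

Γ = (Z_L − Z_0)/(Z_L + Z_0) = (131 − 50)/(131 + 50) = 81/181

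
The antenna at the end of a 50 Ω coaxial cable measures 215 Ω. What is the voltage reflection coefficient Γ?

Γ = (Z_L − Z_0)/(Z_L + Z_0) = (215 − 50)/(215 + 50) = 165/265

Γ = 0.623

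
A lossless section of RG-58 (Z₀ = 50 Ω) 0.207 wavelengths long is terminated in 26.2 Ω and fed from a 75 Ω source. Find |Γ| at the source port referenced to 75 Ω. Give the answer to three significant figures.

|Γ| ≈ 0.184

βl = 2π × 0.207 = 74.5°
tan(βl) = 3.61
Z_in = Z_0·(Z_L + jZ_0·tanβl)/(Z_0 + jZ_L·tanβl) = 80.3 + j28.6 Ω
Γ_s = (Z_in − Z_s)/(Z_in + Z_s) = (5.31 + j28.6)/(155 + j28.6), |Γ_s| = 0.184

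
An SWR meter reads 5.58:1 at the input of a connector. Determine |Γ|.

|Γ| ≈ 0.696

|Γ| = (S − 1)/(S + 1) = (5.58 − 1)/(5.58 + 1) = 4.58/6.58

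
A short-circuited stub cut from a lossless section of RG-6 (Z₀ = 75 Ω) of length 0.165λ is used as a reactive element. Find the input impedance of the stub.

βl = 2π × 0.165 = 59.4°
tan(βl) = 1.69
For a short-circuited stub, Z_in = jZ_0·tan(βl)

Z_in ≈ +j127 Ω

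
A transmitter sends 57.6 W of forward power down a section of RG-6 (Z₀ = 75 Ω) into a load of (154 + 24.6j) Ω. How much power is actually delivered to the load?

|Γ| = |(79 + j24.6)/(229 + j24.6)| = 0.359
|Γ|² = 0.129
P_refl = |Γ|²·P_inc = 7.43 W, P_del = (1 − |Γ|²)·P_inc = 50.2 W

P_delivered ≈ 50.2 W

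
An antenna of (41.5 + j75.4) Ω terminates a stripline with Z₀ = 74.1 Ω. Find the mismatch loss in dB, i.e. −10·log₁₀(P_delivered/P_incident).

Γ = (-32.6 + j75.4)/(115.6 + j75.4), |Γ| = 0.595
|Γ|² = 0.354, so P_del/P_inc = 1 − |Γ|² = 0.646
ML = −10·log₁₀(1 − |Γ|²)

mismatch loss ≈ 1.9 dB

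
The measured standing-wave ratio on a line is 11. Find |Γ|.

|Γ| = (S − 1)/(S + 1) = (11 − 1)/(11 + 1) = 10/12

|Γ| ≈ 0.833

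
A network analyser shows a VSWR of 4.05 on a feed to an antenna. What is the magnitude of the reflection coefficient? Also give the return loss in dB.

|Γ| ≈ 0.604; return loss ≈ 4.38 dB

|Γ| = (S − 1)/(S + 1) = (4.05 − 1)/(4.05 + 1) = 3.05/5.05
RL = −20·log₁₀|Γ| = −20·log₁₀(0.604)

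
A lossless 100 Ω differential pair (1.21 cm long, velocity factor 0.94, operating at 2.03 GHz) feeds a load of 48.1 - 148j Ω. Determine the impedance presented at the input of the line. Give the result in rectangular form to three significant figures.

λ = v/f = 0.94·c / 2.03 GHz = 0.139 m
βl = 2π·l/λ = 2π × 0.0871 = 31.4°
tan(βl) = tan(31.4°) = 0.609
Z_in = Z_0·(Z_L + jZ_0·tanβl)/(Z_0 + jZ_L·tanβl)
     = 100·(48.1 − j87.1)/(190 + j29.3)

Z_in ≈ 17.8 − j48.5 Ω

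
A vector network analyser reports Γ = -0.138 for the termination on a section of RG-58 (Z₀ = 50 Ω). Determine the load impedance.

Z_L ≈ 37.9 Ω

Z_L = Z_0·(1 + Γ)/(1 − Γ) = 50·(0.862)/(1.14)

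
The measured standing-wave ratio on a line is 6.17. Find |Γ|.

|Γ| = (S − 1)/(S + 1) = (6.17 − 1)/(6.17 + 1) = 5.17/7.17

|Γ| ≈ 0.721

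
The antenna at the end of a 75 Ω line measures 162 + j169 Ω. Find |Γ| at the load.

|Γ| ≈ 0.653

Γ = (Z_L − Z_0)/(Z_L + Z_0) = (87 + j169)/(237 + j169)
|Γ| = 190/291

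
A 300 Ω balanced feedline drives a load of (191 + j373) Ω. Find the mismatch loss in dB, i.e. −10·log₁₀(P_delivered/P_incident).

Γ = (-109 + j373)/(491 + j373), |Γ| = 0.63
|Γ|² = 0.397, so P_del/P_inc = 1 − |Γ|² = 0.603
ML = −10·log₁₀(1 − |Γ|²)

mismatch loss ≈ 2.2 dB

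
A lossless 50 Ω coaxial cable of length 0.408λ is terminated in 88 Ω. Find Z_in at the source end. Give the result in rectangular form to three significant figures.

Z_in ≈ 54.1 + j29.5 Ω

βl = 2π × 0.408 = 147°
tan(βl) = tan(147°) = -0.652
Z_in = Z_0·(Z_L + jZ_0·tanβl)/(Z_0 + jZ_L·tanβl)
     = 50·(88 − j32.6)/(50 − j57.4)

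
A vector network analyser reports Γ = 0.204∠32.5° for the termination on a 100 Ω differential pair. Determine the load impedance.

Z_L ≈ 137 + j31.4 Ω

Z_L = Z_0·(1 + Γ)/(1 − Γ) = 100·(1.17 + j0.11)/(0.828 − j0.11)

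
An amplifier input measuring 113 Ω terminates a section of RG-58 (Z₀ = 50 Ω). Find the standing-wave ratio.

VSWR ≈ 2.26

For a purely resistive load, VSWR = R_L/Z_0 or Z_0/R_L (whichever > 1) = 113/50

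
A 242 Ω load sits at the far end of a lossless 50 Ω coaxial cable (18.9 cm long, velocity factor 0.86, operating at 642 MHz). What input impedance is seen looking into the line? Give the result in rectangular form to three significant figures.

Z_in ≈ 137 + j115 Ω

λ = v/f = 0.86·c / 642 MHz = 0.402 m
βl = 2π·l/λ = 2π × 0.47 = 169°
tan(βl) = tan(169°) = -0.189
Z_in = Z_0·(Z_L + jZ_0·tanβl)/(Z_0 + jZ_L·tanβl)
     = 50·(242 − j9.44)/(50 − j45.7)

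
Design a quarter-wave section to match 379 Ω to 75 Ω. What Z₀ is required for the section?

Z_qwt ≈ 169 Ω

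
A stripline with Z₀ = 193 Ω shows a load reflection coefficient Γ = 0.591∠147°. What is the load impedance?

Z_L ≈ 53.7 + j53.1 Ω

Z_L = Z_0·(1 + Γ)/(1 − Γ) = 193·(0.504 + j0.322)/(1.5 − j0.322)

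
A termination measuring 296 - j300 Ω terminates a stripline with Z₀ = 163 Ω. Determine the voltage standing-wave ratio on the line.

VSWR ≈ 3.98

Γ = (Z_L − Z_0)/(Z_L + Z_0) = (133 − j300)/(459 − j300)
|Γ| = 328/548 = 0.598
VSWR = (1 + |Γ|)/(1 − |Γ|) = 1.6/0.402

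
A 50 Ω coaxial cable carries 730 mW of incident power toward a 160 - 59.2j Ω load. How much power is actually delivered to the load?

P_delivered ≈ 491 mW

|Γ| = |(110 − j59.2)/(210 − j59.2)| = 0.573
|Γ|² = 0.328
P_refl = |Γ|²·P_inc = 239 mW, P_del = (1 − |Γ|²)·P_inc = 491 mW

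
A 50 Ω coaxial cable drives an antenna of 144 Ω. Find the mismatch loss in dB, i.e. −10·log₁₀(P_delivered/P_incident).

Γ = (144 − 50)/(144 + 50) = 0.485
|Γ|² = 0.235, so P_del/P_inc = 1 − |Γ|² = 0.765
ML = −10·log₁₀(1 − |Γ|²)

mismatch loss ≈ 1.16 dB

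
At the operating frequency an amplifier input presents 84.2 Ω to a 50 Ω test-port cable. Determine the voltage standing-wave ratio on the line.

VSWR ≈ 1.68

Γ = (84.2 − 50)/(84.2 + 50) = 0.255
VSWR = (1 + 0.255)/(1 − 0.255)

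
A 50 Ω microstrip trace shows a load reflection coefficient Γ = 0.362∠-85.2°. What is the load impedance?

Z_L = Z_0·(1 + Γ)/(1 − Γ) = 50·(1.03 − j0.361)/(0.97 + j0.361)

Z_L ≈ 40.6 − j33.7 Ω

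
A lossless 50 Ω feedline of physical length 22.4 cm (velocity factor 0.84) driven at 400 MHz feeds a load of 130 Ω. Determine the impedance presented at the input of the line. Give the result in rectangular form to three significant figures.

λ = v/f = 0.84·c / 400 MHz = 0.63 m
βl = 2π·l/λ = 2π × 0.356 = 128°
tan(βl) = tan(128°) = -1.28
Z_in = Z_0·(Z_L + jZ_0·tanβl)/(Z_0 + jZ_L·tanβl)
     = 50·(130 − j64)/(50 − j166)

Z_in ≈ 28.4 + j30.5 Ω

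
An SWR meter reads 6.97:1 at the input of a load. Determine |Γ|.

|Γ| ≈ 0.749

|Γ| = (S − 1)/(S + 1) = (6.97 − 1)/(6.97 + 1) = 5.97/7.97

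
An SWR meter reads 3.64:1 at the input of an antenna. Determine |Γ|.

|Γ| ≈ 0.569

|Γ| = (S − 1)/(S + 1) = (3.64 − 1)/(3.64 + 1) = 2.64/4.64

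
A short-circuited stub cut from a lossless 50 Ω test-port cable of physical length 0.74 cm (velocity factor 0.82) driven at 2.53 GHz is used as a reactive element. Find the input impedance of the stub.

λ = v/f = 0.82·c / 2.53 GHz = 0.0972 m
βl = 2π·l/λ = 2π × 0.0761 = 27.4°
tan(βl) = 0.518
For a short-circuited stub, Z_in = jZ_0·tan(βl)

Z_in ≈ +j25.9 Ω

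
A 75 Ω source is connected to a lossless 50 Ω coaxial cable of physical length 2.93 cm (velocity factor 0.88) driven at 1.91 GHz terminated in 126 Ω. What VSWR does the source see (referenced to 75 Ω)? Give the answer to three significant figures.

VSWR ≈ 3.67

λ = v/f = 0.88·c / 1.91 GHz = 0.138 m
βl = 2π·l/λ = 2π × 0.212 = 76.3°
tan(βl) = 4.11
Z_in = Z_0·(Z_L + jZ_0·tanβl)/(Z_0 + jZ_L·tanβl) = 20.8 − j10.2 Ω
Γ_s = (Z_in − Z_s)/(Z_in + Z_s) = (-54.2 − j10.2)/(95.8 − j10.2), |Γ_s| = 0.572
VSWR = (1 + |Γ_s|)/(1 − |Γ_s|)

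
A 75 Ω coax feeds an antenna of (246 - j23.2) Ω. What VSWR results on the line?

VSWR ≈ 3.31

Γ = (Z_L − Z_0)/(Z_L + Z_0) = (171 − j23.2)/(321 − j23.2)
|Γ| = 173/322 = 0.536
VSWR = (1 + |Γ|)/(1 − |Γ|) = 1.54/0.464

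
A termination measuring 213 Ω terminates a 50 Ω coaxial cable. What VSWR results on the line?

VSWR ≈ 4.26

Γ = (213 − 50)/(213 + 50) = 0.62
VSWR = (1 + 0.62)/(1 − 0.62)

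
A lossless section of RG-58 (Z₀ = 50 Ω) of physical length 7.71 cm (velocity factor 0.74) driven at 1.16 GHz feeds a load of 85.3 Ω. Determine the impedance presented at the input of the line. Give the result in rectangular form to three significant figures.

Z_in ≈ 52.4 + j27.6 Ω

λ = v/f = 0.74·c / 1.16 GHz = 0.191 m
βl = 2π·l/λ = 2π × 0.403 = 145°
tan(βl) = tan(145°) = -0.699
Z_in = Z_0·(Z_L + jZ_0·tanβl)/(Z_0 + jZ_L·tanβl)
     = 50·(85.3 − j35)/(50 − j59.7)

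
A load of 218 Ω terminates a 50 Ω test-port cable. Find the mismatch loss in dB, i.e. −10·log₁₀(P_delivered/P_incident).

Γ = (218 − 50)/(218 + 50) = 0.627
|Γ|² = 0.393, so P_del/P_inc = 1 − |Γ|² = 0.607
ML = −10·log₁₀(1 − |Γ|²)

mismatch loss ≈ 2.17 dB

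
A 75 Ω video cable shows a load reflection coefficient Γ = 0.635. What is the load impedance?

Z_L = Z_0·(1 + Γ)/(1 − Γ) = 75·(1.64)/(0.365)

Z_L ≈ 336 Ω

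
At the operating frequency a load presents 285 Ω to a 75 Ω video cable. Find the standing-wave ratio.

VSWR ≈ 3.8

Γ = (285 − 75)/(285 + 75) = 0.583
VSWR = (1 + 0.583)/(1 − 0.583)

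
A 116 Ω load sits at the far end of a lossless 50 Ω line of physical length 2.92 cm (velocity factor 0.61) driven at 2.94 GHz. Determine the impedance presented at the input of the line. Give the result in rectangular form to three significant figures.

Z_in ≈ 99.7 + j35.7 Ω

λ = v/f = 0.61·c / 2.94 GHz = 0.0622 m
βl = 2π·l/λ = 2π × 0.469 = 169°
tan(βl) = tan(169°) = -0.197
Z_in = Z_0·(Z_L + jZ_0·tanβl)/(Z_0 + jZ_L·tanβl)
     = 50·(116 − j9.83)/(50 − j22.8)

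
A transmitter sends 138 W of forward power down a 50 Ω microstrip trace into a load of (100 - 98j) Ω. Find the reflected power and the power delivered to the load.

|Γ| = |(50 − j98)/(150 − j98)| = 0.614
|Γ|² = 0.377
P_refl = |Γ|²·P_inc = 52 W, P_del = (1 − |Γ|²)·P_inc = 86 W

P_reflected ≈ 52 W; P_delivered ≈ 86 W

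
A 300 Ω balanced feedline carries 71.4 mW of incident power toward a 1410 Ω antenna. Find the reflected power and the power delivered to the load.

P_reflected ≈ 30.1 mW; P_delivered ≈ 41.3 mW

Γ = (1410 − 300)/(1410 + 300) = 0.649
|Γ|² = 0.421
P_refl = |Γ|²·P_inc = 30.1 mW, P_del = (1 − |Γ|²)·P_inc = 41.3 mW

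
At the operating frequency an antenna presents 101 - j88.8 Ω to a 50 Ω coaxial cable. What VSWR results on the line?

VSWR ≈ 3.81

Γ = (Z_L − Z_0)/(Z_L + Z_0) = (51 − j88.8)/(151 − j88.8)
|Γ| = 102/175 = 0.585
VSWR = (1 + |Γ|)/(1 − |Γ|) = 1.58/0.415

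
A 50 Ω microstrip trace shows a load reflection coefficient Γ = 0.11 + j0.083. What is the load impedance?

Z_L = Z_0·(1 + Γ)/(1 − Γ) = 50·(1.11 + j0.083)/(0.89 − j0.083)

Z_L ≈ 61.4 + j10.4 Ω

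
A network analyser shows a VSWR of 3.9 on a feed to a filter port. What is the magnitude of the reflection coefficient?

|Γ| ≈ 0.592

|Γ| = (S − 1)/(S + 1) = (3.9 − 1)/(3.9 + 1) = 2.9/4.9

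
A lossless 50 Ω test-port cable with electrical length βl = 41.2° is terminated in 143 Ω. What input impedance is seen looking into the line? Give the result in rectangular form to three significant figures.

Z_in ≈ 34.8 − j43.2 Ω

tan(βl) = tan(41.2°) = 0.875
Z_in = Z_0·(Z_L + jZ_0·tanβl)/(Z_0 + jZ_L·tanβl)
     = 50·(143 + j43.8)/(50 + j125)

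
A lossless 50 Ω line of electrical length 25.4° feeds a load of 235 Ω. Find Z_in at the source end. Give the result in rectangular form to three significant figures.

tan(βl) = tan(25.4°) = 0.475
Z_in = Z_0·(Z_L + jZ_0·tanβl)/(Z_0 + jZ_L·tanβl)
     = 50·(235 + j23.7)/(50 + j112)

Z_in ≈ 48.2 − j83.7 Ω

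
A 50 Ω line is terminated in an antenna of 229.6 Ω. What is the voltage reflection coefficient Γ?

Γ = (Z_L − Z_0)/(Z_L + Z_0) = (229.6 − 50)/(229.6 + 50) = 179.6/279.6

Γ = 0.642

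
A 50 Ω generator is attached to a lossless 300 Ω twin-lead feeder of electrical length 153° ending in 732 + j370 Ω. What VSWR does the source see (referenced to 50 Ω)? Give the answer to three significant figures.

tan(βl) = -0.51
Z_in = Z_0·(Z_L + jZ_0·tanβl)/(Z_0 + jZ_L·tanβl) = 220 + j301 Ω
Γ_s = (Z_in − Z_s)/(Z_in + Z_s) = (170 + j301)/(270 + j301), |Γ_s| = 0.855
VSWR = (1 + |Γ_s|)/(1 − |Γ_s|)

VSWR ≈ 12.8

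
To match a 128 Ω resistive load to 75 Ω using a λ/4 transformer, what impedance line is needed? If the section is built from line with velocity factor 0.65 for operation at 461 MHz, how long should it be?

Z_qwt = √(Z_0·R_L) = √(75 × 128) = √9600
λ = 0.65·c/f = 0.423 m, so l = λ/4 = 0.106 m

Z_qwt ≈ 98 Ω; length ≈ 10.6 cm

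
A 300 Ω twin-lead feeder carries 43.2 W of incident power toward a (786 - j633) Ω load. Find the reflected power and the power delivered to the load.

P_reflected ≈ 17.4 W; P_delivered ≈ 25.8 W

|Γ| = |(486 − j633)/(1086 − j633)| = 0.635
|Γ|² = 0.403
P_refl = |Γ|²·P_inc = 17.4 W, P_del = (1 − |Γ|²)·P_inc = 25.8 W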